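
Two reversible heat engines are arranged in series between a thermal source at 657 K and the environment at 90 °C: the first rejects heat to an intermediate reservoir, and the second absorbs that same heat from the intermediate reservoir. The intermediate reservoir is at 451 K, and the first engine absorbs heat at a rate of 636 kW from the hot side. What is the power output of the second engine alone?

T_C = 90 °C → 90 + 273.15 = 363.15 K.
Heat entering the second stage: Q_m = Q_H·(T_m/T_H) = 636 × 451.00/657.00 = 437 kW.
Second-stage efficiency η₂ = 1 − T_C/T_m = 1 − 363.15/451.00 = 0.1948, so W₂ = η₂·Q_m = 85.0 kW.

Ẇ₂ ≈ 85.0 kW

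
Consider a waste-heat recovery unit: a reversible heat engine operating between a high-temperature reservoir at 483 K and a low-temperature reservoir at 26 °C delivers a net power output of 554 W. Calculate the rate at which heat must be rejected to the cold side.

T_C = 26 °C → 26 + 273.15 = 299.15 K.
η_rev = 1 − T_C/T_H = 1 − 299.15/483.00 = 0.3806.
Since Q_C/Q_H = T_C/T_H and Q_H = W/η, Q_C = W·T_C/(T_H − T_C) = 554 × 299.15/183.85 = 901.4 W.

Q̇_C ≈ 901.4 W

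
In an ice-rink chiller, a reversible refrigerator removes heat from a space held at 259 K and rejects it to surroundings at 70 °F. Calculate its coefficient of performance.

T_H = 70 °F → (70 − 32) × 5/9 = 21.11 °C = 294.26 K.
COP_R = T_C/(T_H − T_C) = 259.00/(294.26 − 259.00) = 7.35.

COP_R ≈ 7.35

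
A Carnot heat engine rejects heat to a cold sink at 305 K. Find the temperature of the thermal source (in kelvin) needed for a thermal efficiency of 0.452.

From η = 1 − T_C/T_H, solving for T_H gives T_H = T_C/(1 − η) = 305.00/(1 − 0.452) = 557 K.

T_H ≈ 557 K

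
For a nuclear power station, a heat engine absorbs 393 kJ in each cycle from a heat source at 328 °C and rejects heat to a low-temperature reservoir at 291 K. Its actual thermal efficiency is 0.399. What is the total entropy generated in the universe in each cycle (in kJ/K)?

T_H = 328 °C → 328 + 273.15 = 601.15 K.
W = η·Q_H = 0.399 × 393 = 156.8 kJ, so Q_C = Q_H − W = 236.2 kJ.
Reservoir entropy changes: ΔS_H = −Q_H/T_H = −393/601.15 = -0.6537 kJ/K and ΔS_C = +Q_C/T_C = 236.2/291.00 = 0.8117 kJ/K.
ΔS_univ = −Q_H/T_H + Q_C/T_C = 0.1579 kJ/K (> 0, since η = 0.399 < η_Carnot = 0.516).

ΔS_univ ≈ 0.1579 kJ/K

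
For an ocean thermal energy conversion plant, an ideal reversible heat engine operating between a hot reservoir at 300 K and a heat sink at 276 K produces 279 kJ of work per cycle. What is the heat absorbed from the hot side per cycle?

Q_H ≈ 3490 kJ

The Carnot efficiency is η = 1 − T_C/T_H = 1 − 276.00/300.00 = 0.0800.
Q_H = W/η = 279/0.0800 = 3490 kJ.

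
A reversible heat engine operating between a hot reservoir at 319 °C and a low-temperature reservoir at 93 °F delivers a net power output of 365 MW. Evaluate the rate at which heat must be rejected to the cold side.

Q̇_C ≈ 393 MW

T_H = 319 °C → 319 + 273.15 = 592.15 K.
T_C = 93 °F → (93 − 32) × 5/9 = 33.89 °C = 307.04 K.
For a reversible engine, η = 1 − T_C/T_H = 1 − 307.04/592.15 = 0.4815.
Since Q_C/Q_H = T_C/T_H and Q_H = W/η, Q_C = W·T_C/(T_H − T_C) = 365 × 307.04/285.11 = 393 MW.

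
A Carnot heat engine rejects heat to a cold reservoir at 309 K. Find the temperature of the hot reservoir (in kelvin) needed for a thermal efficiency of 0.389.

From η = 1 − T_C/T_H, solving for T_H gives T_H = T_C/(1 − η) = 309.00/(1 − 0.389) = 506 K.

T_H ≈ 506 K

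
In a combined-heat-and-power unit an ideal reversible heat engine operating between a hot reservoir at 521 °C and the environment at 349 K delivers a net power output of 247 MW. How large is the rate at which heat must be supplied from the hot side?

T_H = 521 °C → 521 + 273.15 = 794.15 K.
The Carnot efficiency is η = 1 − T_C/T_H = 1 − 349.00/794.15 = 0.5605.
Q_H = W/η = 247/0.5605 = 441 MW.

Q̇_H ≈ 441 MW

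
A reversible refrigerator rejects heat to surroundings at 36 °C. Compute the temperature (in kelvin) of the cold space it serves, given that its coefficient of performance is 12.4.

T_C ≈ 286 K

T_H = 36 °C → 36 + 273.15 = 309.15 K.
COP_R = T_C/(T_H − T_C) ⇒ T_C = T_H·COP_R/(1 + COP_R) = 309.15 × 12.4/(1 + 12.4) = 286 K.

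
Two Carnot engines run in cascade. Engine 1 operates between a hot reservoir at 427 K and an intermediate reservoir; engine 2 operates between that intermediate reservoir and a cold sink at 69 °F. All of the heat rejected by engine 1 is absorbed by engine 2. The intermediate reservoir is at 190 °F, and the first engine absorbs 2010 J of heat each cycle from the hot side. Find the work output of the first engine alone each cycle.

T_C = 69 °F → (69 − 32) × 5/9 = 20.56 °C = 293.71 K.
T_m = 190 °F → (190 − 32) × 5/9 = 87.78 °C = 360.93 K.
First-stage efficiency η₁ = 1 − T_m/T_H = 1 − 360.93/427.00 = 0.1547.
W₁ = η₁·Q_H = 0.1547 × 2010 = 311 J.

W₁ ≈ 311 J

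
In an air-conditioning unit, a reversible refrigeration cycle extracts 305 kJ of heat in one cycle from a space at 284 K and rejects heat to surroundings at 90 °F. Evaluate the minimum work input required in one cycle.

W_in ≈ 22.95 kJ

T_H = 90 °F → (90 − 32) × 5/9 = 32.22 °C = 305.37 K.
For a reversible refrigerator, COP_R = T_C/(T_H − T_C) = 284.00/21.37 = 13.2883.
W = Q_C/COP_R = 305/13.2883 = 22.95 kJ.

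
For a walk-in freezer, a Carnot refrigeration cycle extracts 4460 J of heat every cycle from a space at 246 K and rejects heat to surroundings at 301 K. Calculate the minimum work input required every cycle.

W_in ≈ 997 J

The reversible coefficient of performance is COP_R = T_C/(T_H − T_C) = 246.00/55.00 = 4.4727.
W = Q_C/COP_R = 4460/4.4727 = 997 J.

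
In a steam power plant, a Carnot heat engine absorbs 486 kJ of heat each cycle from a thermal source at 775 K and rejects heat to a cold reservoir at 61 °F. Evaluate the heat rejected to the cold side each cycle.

Q_C ≈ 181 kJ

T_C = 61 °F → (61 − 32) × 5/9 = 16.11 °C = 289.26 K.
Carnot efficiency: η = 1 − T_C/T_H = 1 − 289.26/775.00 = 0.6268.
For a reversible cycle Q_C/Q_H = T_C/T_H, so Q_C = 486 × 289.26/775.00 = 181 kJ.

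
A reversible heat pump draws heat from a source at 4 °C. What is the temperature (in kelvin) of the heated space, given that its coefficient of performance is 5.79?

T_H ≈ 335.0 K

T_C = 4 °C → 4 + 273.15 = 277.15 K.
COP_HP = T_H/(T_H − T_C) ⇒ T_H = T_C·COP_HP/(COP_HP − 1) = 277.15 × 5.79/(5.79 − 1) = 335.0 K.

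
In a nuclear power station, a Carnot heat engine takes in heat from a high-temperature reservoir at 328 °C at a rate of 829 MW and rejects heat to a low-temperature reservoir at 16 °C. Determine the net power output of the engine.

T_H = 328 °C → 328 + 273.15 = 601.15 K.
T_C = 16 °C → 16 + 273.15 = 289.15 K.
For a reversible engine, η = 1 − T_C/T_H = 1 − 289.15/601.15 = 0.5190.
W = η·Q_H = 0.5190 × 829 = 430 MW.

Ẇ ≈ 430 MW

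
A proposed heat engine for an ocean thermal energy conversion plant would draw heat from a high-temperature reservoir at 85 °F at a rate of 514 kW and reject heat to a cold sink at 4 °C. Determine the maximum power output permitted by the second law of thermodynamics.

T_H = 85 °F → (85 − 32) × 5/9 = 29.44 °C = 302.59 K.
T_C = 4 °C → 4 + 273.15 = 277.15 K.
No engine can exceed the Carnot limit: η_max = 1 − T_C/T_H = 1 − 277.15/302.59 = 0.0841.
W_max = η_max · Q_H = 0.0841 × 514 = 43.2 kW.

Ẇ_max ≈ 43.2 kW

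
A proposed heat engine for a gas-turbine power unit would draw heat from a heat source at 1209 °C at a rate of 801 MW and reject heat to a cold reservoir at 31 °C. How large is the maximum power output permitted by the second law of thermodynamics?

Ẇ_max ≈ 637 MW

T_H = 1209 °C → 1209 + 273.15 = 1482.15 K.
T_C = 31 °C → 31 + 273.15 = 304.15 K.
By the Carnot theorem, η_max = 1 − T_C/T_H = 1 − 304.15/1482.15 = 0.7948.
W_max = η_max · Q_H = 0.7948 × 801 = 637 MW.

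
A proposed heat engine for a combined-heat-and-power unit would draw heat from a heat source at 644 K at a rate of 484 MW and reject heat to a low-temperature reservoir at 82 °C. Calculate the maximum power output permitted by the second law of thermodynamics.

T_C = 82 °C → 82 + 273.15 = 355.15 K.
The second-law ceiling is the Carnot efficiency, η_max = 1 − T_C/T_H = 1 − 355.15/644.00 = 0.4485.
W_max = η_max · Q_H = 0.4485 × 484 = 217 MW.

Ẇ_max ≈ 217 MW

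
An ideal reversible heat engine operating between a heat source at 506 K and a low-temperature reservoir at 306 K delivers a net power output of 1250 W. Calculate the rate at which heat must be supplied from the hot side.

For a reversible engine, η = 1 − T_C/T_H = 1 − 306.00/506.00 = 0.3953.
Q_H = W/η = 1250/0.3953 = 3162 W.

Q̇_H ≈ 3162 W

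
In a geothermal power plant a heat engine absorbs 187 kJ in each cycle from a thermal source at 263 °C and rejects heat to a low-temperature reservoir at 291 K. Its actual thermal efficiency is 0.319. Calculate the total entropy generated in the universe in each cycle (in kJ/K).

T_H = 263 °C → 263 + 273.15 = 536.15 K.
W = η·Q_H = 0.319 × 187 = 59.65 kJ, so Q_C = Q_H − W = 127.3 kJ.
The hot reservoir loses entropy Q_H/T_H = 187/536.15 = 0.3488 kJ/K; the cold reservoir gains Q_C/T_C = 127.3/291.00 = 0.4376 kJ/K.
ΔS_univ = −Q_H/T_H + Q_C/T_C = 0.0888 kJ/K (> 0, since η = 0.319 < η_Carnot = 0.457).

ΔS_univ ≈ 0.0888 kJ/K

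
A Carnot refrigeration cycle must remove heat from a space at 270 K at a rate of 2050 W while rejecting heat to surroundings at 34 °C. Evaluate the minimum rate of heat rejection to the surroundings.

T_H = 34 °C → 34 + 273.15 = 307.15 K.
For a reversible cycle Q_H/Q_C = T_H/T_C, so Q_H = Q_C·T_H/T_C = 2050 × 307.15/270.00 = 2330 W.

Q̇_H ≈ 2330 W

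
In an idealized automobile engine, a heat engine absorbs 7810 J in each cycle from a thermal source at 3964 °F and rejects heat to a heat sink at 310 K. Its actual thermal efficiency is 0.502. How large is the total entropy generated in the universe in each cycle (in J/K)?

ΔS_univ ≈ 9.37 J/K

T_H = 3964 °F → (3964 − 32) × 5/9 = 2184.44 °C = 2457.59 K.
W = η·Q_H = 0.502 × 7810 = 3921 J, so Q_C = Q_H − W = 3889 J.
Reservoir entropy changes: ΔS_H = −Q_H/T_H = −7810/2457.59 = -3.178 J/K and ΔS_C = +Q_C/T_C = 3889/310.00 = 12.55 J/K.
ΔS_univ = −Q_H/T_H + Q_C/T_C = 9.37 J/K (> 0, since η = 0.502 < η_Carnot = 0.874).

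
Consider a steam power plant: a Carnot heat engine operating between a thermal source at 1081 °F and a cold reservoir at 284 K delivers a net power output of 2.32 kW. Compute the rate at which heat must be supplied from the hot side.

Q̇_H ≈ 3.472 kW

T_H = 1081 °F → (1081 − 32) × 5/9 = 582.78 °C = 855.93 K.
η_rev = 1 − T_C/T_H = 1 − 284.00/855.93 = 0.6682.
Q_H = W/η = 2.32/0.6682 = 3.472 kW.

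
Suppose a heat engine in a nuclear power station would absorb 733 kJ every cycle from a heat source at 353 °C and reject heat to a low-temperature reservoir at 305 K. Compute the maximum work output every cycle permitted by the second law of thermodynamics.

W_max ≈ 376.0 kJ

T_H = 353 °C → 353 + 273.15 = 626.15 K.
The second-law ceiling is the Carnot efficiency, η_max = 1 − T_C/T_H = 1 − 305.00/626.15 = 0.5129.
W_max = η_max · Q_H = 0.5129 × 733 = 376.0 kJ.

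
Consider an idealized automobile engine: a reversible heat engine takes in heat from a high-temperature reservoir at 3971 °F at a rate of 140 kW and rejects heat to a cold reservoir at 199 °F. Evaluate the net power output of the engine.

Ẇ ≈ 119 kW

T_H = 3971 °F → (3971 − 32) × 5/9 = 2188.33 °C = 2461.48 K.
T_C = 199 °F → (199 − 32) × 5/9 = 92.78 °C = 365.93 K.
Since the cycle is reversible, η = 1 − T_C/T_H = 1 − 365.93/2461.48 = 0.8513.
W = η·Q_H = 0.8513 × 140 = 119 kW.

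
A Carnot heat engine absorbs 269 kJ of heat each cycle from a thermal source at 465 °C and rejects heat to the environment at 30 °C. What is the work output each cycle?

W ≈ 159 kJ

T_H = 465 °C → 465 + 273.15 = 738.15 K.
T_C = 30 °C → 30 + 273.15 = 303.15 K.
η_rev = 1 − T_C/T_H = 1 − 303.15/738.15 = 0.5893.
W = η·Q_H = 0.5893 × 269 = 159 kJ.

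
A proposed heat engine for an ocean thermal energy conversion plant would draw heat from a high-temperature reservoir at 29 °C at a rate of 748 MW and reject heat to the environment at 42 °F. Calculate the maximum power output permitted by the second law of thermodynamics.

T_H = 29 °C → 29 + 273.15 = 302.15 K.
T_C = 42 °F → (42 − 32) × 5/9 = 5.56 °C = 278.71 K.
The second-law ceiling is the Carnot efficiency, η_max = 1 − T_C/T_H = 1 − 278.71/302.15 = 0.0776.
W_max = η_max · Q_H = 0.0776 × 748 = 58.04 MW.

Ẇ_max ≈ 58.04 MW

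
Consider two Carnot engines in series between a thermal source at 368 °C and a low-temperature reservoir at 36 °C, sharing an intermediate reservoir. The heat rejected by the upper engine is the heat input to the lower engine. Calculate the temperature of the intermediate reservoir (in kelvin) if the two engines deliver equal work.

T_H = 368 °C → 368 + 273.15 = 641.15 K.
T_C = 36 °C → 36 + 273.15 = 309.15 K.
For reversible stages Q_m = Q_H·(T_m/T_H). Setting W₁ = Q_H(1 − T_m/T_H) equal to W₂ = Q_m(1 − T_C/T_m) = Q_H·(T_m − T_C)/T_H gives T_H − T_m = T_m − T_C, so T_m = (T_H + T_C)/2 = (641.15 + 309.15)/2 = 475 K.

T_m ≈ 475 K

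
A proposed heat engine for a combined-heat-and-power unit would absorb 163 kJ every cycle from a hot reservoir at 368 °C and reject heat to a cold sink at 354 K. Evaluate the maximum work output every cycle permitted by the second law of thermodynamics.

T_H = 368 °C → 368 + 273.15 = 641.15 K.
No engine can exceed the Carnot limit: η_max = 1 − T_C/T_H = 1 − 354.00/641.15 = 0.4479.
W_max = η_max · Q_H = 0.4479 × 163 = 73.0 kJ.

W_max ≈ 73.0 kJ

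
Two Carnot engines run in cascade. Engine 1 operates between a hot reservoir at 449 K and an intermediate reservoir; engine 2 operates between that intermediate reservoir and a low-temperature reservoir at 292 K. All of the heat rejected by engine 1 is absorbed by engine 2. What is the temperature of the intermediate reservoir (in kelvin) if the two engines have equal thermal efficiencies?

T_m ≈ 362.1 K

Equal efficiencies require 1 − T_m/T_H = 1 − T_C/T_m, i.e. T_m/T_H = T_C/T_m, so T_m = √(T_H·T_C) = √(449.00 × 292.00) = 362.1 K.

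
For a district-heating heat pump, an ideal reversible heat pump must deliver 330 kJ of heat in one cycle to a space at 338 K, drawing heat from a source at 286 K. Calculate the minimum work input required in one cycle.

COP_HP = T_H/(T_H − T_C) = 338.00/52.00 = 6.5000.
W = Q_H/COP_HP = 330/6.5000 = 50.8 kJ.

W_in ≈ 50.8 kJ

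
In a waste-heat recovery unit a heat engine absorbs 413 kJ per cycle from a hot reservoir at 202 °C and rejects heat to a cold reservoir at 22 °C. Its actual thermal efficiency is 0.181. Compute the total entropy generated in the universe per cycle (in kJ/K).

ΔS_univ ≈ 0.277 kJ/K

T_H = 202 °C → 202 + 273.15 = 475.15 K.
T_C = 22 °C → 22 + 273.15 = 295.15 K.
W = η·Q_H = 0.181 × 413 = 74.75 kJ, so Q_C = Q_H − W = 338.2 kJ.
Entropy balance on the reservoirs: −Q_H/T_H = -0.8692 kJ/K, +Q_C/T_C = 1.146 kJ/K.
ΔS_univ = −Q_H/T_H + Q_C/T_C = 0.277 kJ/K (> 0, since η = 0.181 < η_Carnot = 0.379).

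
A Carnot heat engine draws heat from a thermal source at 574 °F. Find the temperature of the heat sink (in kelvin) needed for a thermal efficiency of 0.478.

T_H = 574 °F → (574 − 32) × 5/9 = 301.11 °C = 574.26 K.
From η = 1 − T_C/T_H, T_C = T_H·(1 − η) = 574.26 × (1 − 0.478) = 300 K.

T_C ≈ 300 K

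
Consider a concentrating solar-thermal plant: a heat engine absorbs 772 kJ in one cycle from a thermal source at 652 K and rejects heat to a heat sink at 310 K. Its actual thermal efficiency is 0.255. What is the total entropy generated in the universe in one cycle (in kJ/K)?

ΔS_univ ≈ 0.671 kJ/K

W = η·Q_H = 0.255 × 772 = 196.9 kJ, so Q_C = Q_H − W = 575.1 kJ.
Reservoir entropy changes: ΔS_H = −Q_H/T_H = −772/652.00 = -1.184 kJ/K and ΔS_C = +Q_C/T_C = 575.1/310.00 = 1.855 kJ/K.
ΔS_univ = −Q_H/T_H + Q_C/T_C = 0.671 kJ/K (> 0, since η = 0.255 < η_Carnot = 0.525).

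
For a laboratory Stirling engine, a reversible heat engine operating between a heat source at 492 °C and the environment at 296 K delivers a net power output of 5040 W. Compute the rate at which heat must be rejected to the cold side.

Q̇_C ≈ 3180 W

T_H = 492 °C → 492 + 273.15 = 765.15 K.
Since the cycle is reversible, η = 1 − T_C/T_H = 1 − 296.00/765.15 = 0.6131.
Since Q_C/Q_H = T_C/T_H and Q_H = W/η, Q_C = W·T_C/(T_H − T_C) = 5040 × 296.00/469.15 = 3180 W.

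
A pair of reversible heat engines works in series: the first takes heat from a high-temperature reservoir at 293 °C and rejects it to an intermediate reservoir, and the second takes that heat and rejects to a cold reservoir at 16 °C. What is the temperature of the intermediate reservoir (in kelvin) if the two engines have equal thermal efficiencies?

T_H = 293 °C → 293 + 273.15 = 566.15 K.
T_C = 16 °C → 16 + 273.15 = 289.15 K.
Equal efficiencies require 1 − T_m/T_H = 1 − T_C/T_m, i.e. T_m/T_H = T_C/T_m, so T_m = √(T_H·T_C) = √(566.15 × 289.15) = 405 K.

T_m ≈ 405 K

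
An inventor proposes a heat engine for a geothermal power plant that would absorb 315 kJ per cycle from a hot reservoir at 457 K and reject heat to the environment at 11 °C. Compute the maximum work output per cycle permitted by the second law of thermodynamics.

T_C = 11 °C → 11 + 273.15 = 284.15 K.
By the Carnot theorem, η_max = 1 − T_C/T_H = 1 − 284.15/457.00 = 0.3782.
W_max = η_max · Q_H = 0.3782 × 315 = 119 kJ.

W_max ≈ 119 kJ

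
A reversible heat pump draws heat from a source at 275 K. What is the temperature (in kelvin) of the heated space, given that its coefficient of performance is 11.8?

COP_HP = T_H/(T_H − T_C) ⇒ T_H = T_C·COP_HP/(COP_HP − 1) = 275.00 × 11.8/(11.8 − 1) = 300.5 K.

T_H ≈ 300.5 K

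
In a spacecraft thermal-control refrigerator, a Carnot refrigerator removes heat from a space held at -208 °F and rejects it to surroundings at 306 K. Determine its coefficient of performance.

T_C = -208 °F → (-208 − 32) × 5/9 = -133.33 °C = 139.82 K.
COP_R = T_C/(T_H − T_C) = 139.82/(306.00 − 139.82) = 0.841.

COP_R ≈ 0.841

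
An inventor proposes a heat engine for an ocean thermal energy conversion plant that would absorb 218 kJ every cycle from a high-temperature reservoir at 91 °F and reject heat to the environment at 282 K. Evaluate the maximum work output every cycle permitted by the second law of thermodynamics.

W_max ≈ 17.05 kJ

T_H = 91 °F → (91 − 32) × 5/9 = 32.78 °C = 305.93 K.
By the Carnot theorem, η_max = 1 − T_C/T_H = 1 − 282.00/305.93 = 0.0782.
W_max = η_max · Q_H = 0.0782 × 218 = 17.05 kJ.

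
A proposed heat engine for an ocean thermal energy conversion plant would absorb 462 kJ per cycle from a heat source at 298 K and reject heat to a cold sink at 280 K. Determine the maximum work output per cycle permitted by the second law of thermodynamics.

W_max ≈ 27.9 kJ

The upper bound on efficiency is η_max = 1 − T_C/T_H = 1 − 280.00/298.00 = 0.0604.
W_max = η_max · Q_H = 0.0604 × 462 = 27.9 kJ.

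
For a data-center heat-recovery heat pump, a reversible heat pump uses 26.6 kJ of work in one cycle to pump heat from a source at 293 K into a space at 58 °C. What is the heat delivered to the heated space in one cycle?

T_H = 58 °C → 58 + 273.15 = 331.15 K.
The Carnot heat-pump COP is COP_HP = T_H/(T_H − T_C) = 331.15/38.15 = 8.6802.
Q_H = COP_HP · W = 8.6802 × 26.6 = 231 kJ.

Q_H ≈ 231 kJ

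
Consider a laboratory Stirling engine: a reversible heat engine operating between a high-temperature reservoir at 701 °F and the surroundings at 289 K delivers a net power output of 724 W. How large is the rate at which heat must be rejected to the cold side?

Q̇_C ≈ 588 W

T_H = 701 °F → (701 − 32) × 5/9 = 371.67 °C = 644.82 K.
For a reversible engine, η = 1 − T_C/T_H = 1 − 289.00/644.82 = 0.5518.
Since Q_C/Q_H = T_C/T_H and Q_H = W/η, Q_C = W·T_C/(T_H − T_C) = 724 × 289.00/355.82 = 588 W.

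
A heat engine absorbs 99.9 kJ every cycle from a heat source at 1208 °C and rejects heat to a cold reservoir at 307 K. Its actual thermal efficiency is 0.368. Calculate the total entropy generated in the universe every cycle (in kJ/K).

T_H = 1208 °C → 1208 + 273.15 = 1481.15 K.
W = η·Q_H = 0.368 × 99.9 = 36.76 kJ, so Q_C = Q_H − W = 63.14 kJ.
The hot reservoir loses entropy Q_H/T_H = 99.9/1481.15 = 0.06745 kJ/K; the cold reservoir gains Q_C/T_C = 63.14/307.00 = 0.2057 kJ/K.
ΔS_univ = −Q_H/T_H + Q_C/T_C = 0.138 kJ/K (> 0, since η = 0.368 < η_Carnot = 0.793).

ΔS_univ ≈ 0.138 kJ/K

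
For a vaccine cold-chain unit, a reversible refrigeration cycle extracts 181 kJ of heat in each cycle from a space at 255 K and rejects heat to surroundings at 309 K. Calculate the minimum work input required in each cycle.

For a reversible refrigerator, COP_R = T_C/(T_H − T_C) = 255.00/54.00 = 4.7222.
W = Q_C/COP_R = 181/4.7222 = 38.3 kJ.

W_in ≈ 38.3 kJ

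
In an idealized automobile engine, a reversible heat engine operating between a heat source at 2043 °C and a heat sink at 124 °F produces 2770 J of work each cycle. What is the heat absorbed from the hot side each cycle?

Q_H ≈ 3220 J

T_H = 2043 °C → 2043 + 273.15 = 2316.15 K.
T_C = 124 °F → (124 − 32) × 5/9 = 51.11 °C = 324.26 K.
For a reversible engine, η = 1 − T_C/T_H = 1 − 324.26/2316.15 = 0.8600.
Q_H = W/η = 2770/0.8600 = 3220 J.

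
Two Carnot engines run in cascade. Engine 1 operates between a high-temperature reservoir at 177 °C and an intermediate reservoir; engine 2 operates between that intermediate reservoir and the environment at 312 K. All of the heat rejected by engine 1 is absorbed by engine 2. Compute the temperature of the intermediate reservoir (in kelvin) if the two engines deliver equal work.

T_H = 177 °C → 177 + 273.15 = 450.15 K.
For reversible stages Q_m = Q_H·(T_m/T_H). Setting W₁ = Q_H(1 − T_m/T_H) equal to W₂ = Q_m(1 − T_C/T_m) = Q_H·(T_m − T_C)/T_H gives T_H − T_m = T_m − T_C, so T_m = (T_H + T_C)/2 = (450.15 + 312.00)/2 = 381 K.

T_m ≈ 381 K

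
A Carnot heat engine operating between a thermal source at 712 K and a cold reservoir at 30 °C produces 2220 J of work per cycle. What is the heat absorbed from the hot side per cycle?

Q_H ≈ 3870 J

T_C = 30 °C → 30 + 273.15 = 303.15 K.
Carnot efficiency: η = 1 − T_C/T_H = 1 − 303.15/712.00 = 0.5742.
Q_H = W/η = 2220/0.5742 = 3870 J.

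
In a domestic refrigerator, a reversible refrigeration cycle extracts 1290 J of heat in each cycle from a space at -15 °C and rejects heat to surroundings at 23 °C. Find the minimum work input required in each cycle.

W_in ≈ 190 J

T_H = 23 °C → 23 + 273.15 = 296.15 K.
T_C = -15 °C → -15 + 273.15 = 258.15 K.
For a reversible refrigerator, COP_R = T_C/(T_H − T_C) = 258.15/38.00 = 6.7934.
W = Q_C/COP_R = 1290/6.7934 = 190 J.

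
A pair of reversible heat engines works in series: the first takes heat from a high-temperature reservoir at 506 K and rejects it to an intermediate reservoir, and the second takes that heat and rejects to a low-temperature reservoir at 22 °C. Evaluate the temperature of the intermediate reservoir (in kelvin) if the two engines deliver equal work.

T_m ≈ 401 K

T_C = 22 °C → 22 + 273.15 = 295.15 K.
For reversible stages Q_m = Q_H·(T_m/T_H). Setting W₁ = Q_H(1 − T_m/T_H) equal to W₂ = Q_m(1 − T_C/T_m) = Q_H·(T_m − T_C)/T_H gives T_H − T_m = T_m − T_C, so T_m = (T_H + T_C)/2 = (506.00 + 295.15)/2 = 401 K.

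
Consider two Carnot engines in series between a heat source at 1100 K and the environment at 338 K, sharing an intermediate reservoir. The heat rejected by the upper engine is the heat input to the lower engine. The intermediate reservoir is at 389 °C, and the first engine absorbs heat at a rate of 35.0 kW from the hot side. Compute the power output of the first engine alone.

T_m = 389 °C → 389 + 273.15 = 662.15 K.
First-stage efficiency η₁ = 1 − T_m/T_H = 1 − 662.15/1100.00 = 0.3980.
W₁ = η₁·Q_H = 0.3980 × 35.0 = 13.9 kW.

Ẇ₁ ≈ 13.9 kW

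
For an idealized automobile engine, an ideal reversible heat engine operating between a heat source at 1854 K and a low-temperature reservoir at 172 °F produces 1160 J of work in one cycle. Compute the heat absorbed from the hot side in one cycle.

T_C = 172 °F → (172 − 32) × 5/9 = 77.78 °C = 350.93 K.
η_rev = 1 − T_C/T_H = 1 − 350.93/1854.00 = 0.8107.
Q_H = W/η = 1160/0.8107 = 1430 J.

Q_H ≈ 1430 J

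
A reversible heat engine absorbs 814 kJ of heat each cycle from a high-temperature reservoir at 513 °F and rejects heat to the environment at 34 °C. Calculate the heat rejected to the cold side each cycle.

T_H = 513 °F → (513 − 32) × 5/9 = 267.22 °C = 540.37 K.
T_C = 34 °C → 34 + 273.15 = 307.15 K.
Carnot efficiency: η = 1 − T_C/T_H = 1 − 307.15/540.37 = 0.4316.
For a reversible cycle Q_C/Q_H = T_C/T_H, so Q_C = 814 × 307.15/540.37 = 463 kJ.

Q_C ≈ 463 kJ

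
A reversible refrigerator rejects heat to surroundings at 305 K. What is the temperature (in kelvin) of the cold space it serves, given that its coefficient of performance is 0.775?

COP_R = T_C/(T_H − T_C) ⇒ T_C = T_H·COP_R/(1 + COP_R) = 305.00 × 0.775/(1 + 0.775) = 133 K.

T_C ≈ 133 K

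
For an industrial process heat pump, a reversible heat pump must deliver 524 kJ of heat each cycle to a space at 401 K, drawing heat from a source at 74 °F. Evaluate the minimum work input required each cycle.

T_C = 74 °F → (74 − 32) × 5/9 = 23.33 °C = 296.48 K.
Reversible heating COP: COP_HP = T_H/(T_H − T_C) = 401.00/104.52 = 3.8367.
W = Q_H/COP_HP = 524/3.8367 = 137 kJ.

W_in ≈ 137 kJ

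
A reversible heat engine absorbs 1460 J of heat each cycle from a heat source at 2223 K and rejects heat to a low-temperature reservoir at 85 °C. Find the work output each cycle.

W ≈ 1220 J

T_C = 85 °C → 85 + 273.15 = 358.15 K.
For a reversible engine, η = 1 − T_C/T_H = 1 − 358.15/2223.00 = 0.8389.
W = η·Q_H = 0.8389 × 1460 = 1220 J.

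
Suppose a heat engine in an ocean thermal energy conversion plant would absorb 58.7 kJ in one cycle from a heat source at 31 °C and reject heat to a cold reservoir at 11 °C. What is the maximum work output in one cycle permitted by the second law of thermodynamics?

W_max ≈ 3.86 kJ

T_H = 31 °C → 31 + 273.15 = 304.15 K.
T_C = 11 °C → 11 + 273.15 = 284.15 K.
The second-law ceiling is the Carnot efficiency, η_max = 1 − T_C/T_H = 1 − 284.15/304.15 = 0.0658.
W_max = η_max · Q_H = 0.0658 × 58.7 = 3.86 kJ.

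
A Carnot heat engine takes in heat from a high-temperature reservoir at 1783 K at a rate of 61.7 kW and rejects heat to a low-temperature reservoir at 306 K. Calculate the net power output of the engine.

For a reversible engine, η = 1 − T_C/T_H = 1 − 306.00/1783.00 = 0.8284.
W = η·Q_H = 0.8284 × 61.7 = 51.1 kW.

Ẇ ≈ 51.1 kW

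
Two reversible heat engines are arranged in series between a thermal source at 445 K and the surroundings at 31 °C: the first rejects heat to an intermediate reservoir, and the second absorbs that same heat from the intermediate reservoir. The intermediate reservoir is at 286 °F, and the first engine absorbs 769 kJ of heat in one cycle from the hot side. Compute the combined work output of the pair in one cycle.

T_C = 31 °C → 31 + 273.15 = 304.15 K.
Two reversible stages in series are equivalent to a single Carnot engine between T_H and T_C, so η_total = 1 − T_C/T_H = 1 − 304.15/445.00 = 0.3165.
W_total = η_total · Q_H = 0.3165 × 769 = 243.4 kJ.

W_total ≈ 243.4 kJ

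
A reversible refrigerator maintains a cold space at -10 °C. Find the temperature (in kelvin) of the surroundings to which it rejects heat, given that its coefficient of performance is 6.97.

T_C = -10 °C → -10 + 273.15 = 263.15 K.
COP_R = T_C/(T_H − T_C) ⇒ T_H = T_C·(1 + 1/COP_R) = 263.15 × (1 + 1/6.97) = 300.9 K.

T_H ≈ 300.9 K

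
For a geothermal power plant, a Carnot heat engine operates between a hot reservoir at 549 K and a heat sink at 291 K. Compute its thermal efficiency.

Since the cycle is reversible, η = 1 − T_C/T_H = 1 − 291.00/549.00 = 0.4699.

η ≈ 0.4699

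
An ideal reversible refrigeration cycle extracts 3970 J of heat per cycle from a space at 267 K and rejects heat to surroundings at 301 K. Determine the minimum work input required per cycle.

Carnot COP: COP_R = T_C/(T_H − T_C) = 267.00/34.00 = 7.8529.
W = Q_C/COP_R = 3970/7.8529 = 506 J.

W_in ≈ 506 J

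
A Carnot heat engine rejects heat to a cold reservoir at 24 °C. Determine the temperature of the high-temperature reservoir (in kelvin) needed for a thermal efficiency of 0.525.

T_C = 24 °C → 24 + 273.15 = 297.15 K.
From η = 1 − T_C/T_H, solving for T_H gives T_H = T_C/(1 − η) = 297.15/(1 − 0.525) = 626 K.

T_H ≈ 626 K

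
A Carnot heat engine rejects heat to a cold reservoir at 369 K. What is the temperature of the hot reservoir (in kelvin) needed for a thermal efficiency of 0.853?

T_H ≈ 2510 K

From η = 1 − T_C/T_H, solving for T_H gives T_H = T_C/(1 − η) = 369.00/(1 − 0.853) = 2510 K.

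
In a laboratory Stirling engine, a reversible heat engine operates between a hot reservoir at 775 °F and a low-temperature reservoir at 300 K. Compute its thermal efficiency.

η ≈ 0.563

T_H = 775 °F → (775 − 32) × 5/9 = 412.78 °C = 685.93 K.
η_rev = 1 − T_C/T_H = 1 − 300.00/685.93 = 0.563.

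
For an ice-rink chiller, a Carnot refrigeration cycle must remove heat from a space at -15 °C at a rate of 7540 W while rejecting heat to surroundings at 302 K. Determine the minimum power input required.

T_C = -15 °C → -15 + 273.15 = 258.15 K.
Carnot COP: COP_R = T_C/(T_H − T_C) = 258.15/43.85 = 5.8871.
W = Q_C/COP_R = 7540/5.8871 = 1281 W.

Ẇ_in ≈ 1281 W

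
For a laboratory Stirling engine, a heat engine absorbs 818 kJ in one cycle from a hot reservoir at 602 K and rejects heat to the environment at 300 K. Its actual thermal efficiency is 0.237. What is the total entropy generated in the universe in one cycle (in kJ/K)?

ΔS_univ ≈ 0.722 kJ/K

W = η·Q_H = 0.237 × 818 = 193.9 kJ, so Q_C = Q_H − W = 624.1 kJ.
Entropy balance on the reservoirs: −Q_H/T_H = -1.359 kJ/K, +Q_C/T_C = 2.080 kJ/K.
ΔS_univ = −Q_H/T_H + Q_C/T_C = 0.722 kJ/K (> 0, since η = 0.237 < η_Carnot = 0.502).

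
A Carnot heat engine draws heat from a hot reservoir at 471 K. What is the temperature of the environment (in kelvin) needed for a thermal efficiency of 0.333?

From η = 1 − T_C/T_H, T_C = T_H·(1 − η) = 471.00 × (1 − 0.333) = 314 K.

T_C ≈ 314 K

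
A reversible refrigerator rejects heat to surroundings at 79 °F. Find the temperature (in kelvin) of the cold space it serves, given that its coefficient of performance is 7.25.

T_H = 79 °F → (79 − 32) × 5/9 = 26.11 °C = 299.26 K.
COP_R = T_C/(T_H − T_C) ⇒ T_C = T_H·COP_R/(1 + COP_R) = 299.26 × 7.25/(1 + 7.25) = 263.0 K.

T_C ≈ 263.0 K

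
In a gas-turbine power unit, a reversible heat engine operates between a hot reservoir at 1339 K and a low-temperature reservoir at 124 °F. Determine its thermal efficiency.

η ≈ 0.758

T_C = 124 °F → (124 − 32) × 5/9 = 51.11 °C = 324.26 K.
The Carnot efficiency is η = 1 − T_C/T_H = 1 − 324.26/1339.00 = 0.758.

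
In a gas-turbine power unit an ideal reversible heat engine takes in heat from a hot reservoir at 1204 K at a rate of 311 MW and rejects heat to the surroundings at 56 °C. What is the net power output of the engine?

T_C = 56 °C → 56 + 273.15 = 329.15 K.
The Carnot efficiency is η = 1 − T_C/T_H = 1 − 329.15/1204.00 = 0.7266.
W = η·Q_H = 0.7266 × 311 = 226 MW.

Ẇ ≈ 226 MW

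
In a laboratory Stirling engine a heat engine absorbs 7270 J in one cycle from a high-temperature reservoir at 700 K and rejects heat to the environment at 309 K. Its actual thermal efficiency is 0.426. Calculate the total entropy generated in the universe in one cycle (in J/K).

W = η·Q_H = 0.426 × 7270 = 3097 J, so Q_C = Q_H − W = 4173 J.
The hot reservoir loses entropy Q_H/T_H = 7270/700.00 = 10.39 J/K; the cold reservoir gains Q_C/T_C = 4173/309.00 = 13.50 J/K.
ΔS_univ = −Q_H/T_H + Q_C/T_C = 3.12 J/K (> 0, since η = 0.426 < η_Carnot = 0.559).

ΔS_univ ≈ 3.12 J/K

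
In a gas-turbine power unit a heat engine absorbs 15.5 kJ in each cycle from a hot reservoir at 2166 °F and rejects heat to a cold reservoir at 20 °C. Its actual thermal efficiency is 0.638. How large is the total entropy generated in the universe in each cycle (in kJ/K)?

T_H = 2166 °F → (2166 − 32) × 5/9 = 1185.56 °C = 1458.71 K.
T_C = 20 °C → 20 + 273.15 = 293.15 K.
W = η·Q_H = 0.638 × 15.5 = 9.889 kJ, so Q_C = Q_H − W = 5.611 kJ.
The hot reservoir loses entropy Q_H/T_H = 15.5/1458.71 = 0.01063 kJ/K; the cold reservoir gains Q_C/T_C = 5.611/293.15 = 0.01914 kJ/K.
ΔS_univ = −Q_H/T_H + Q_C/T_C = 0.00851 kJ/K (> 0, since η = 0.638 < η_Carnot = 0.799).

ΔS_univ ≈ 0.00851 kJ/K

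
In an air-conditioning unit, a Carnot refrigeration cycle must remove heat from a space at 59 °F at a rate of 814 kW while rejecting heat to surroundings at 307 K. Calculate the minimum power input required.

T_C = 59 °F → (59 − 32) × 5/9 = 15.00 °C = 288.15 K.
The reversible coefficient of performance is COP_R = T_C/(T_H − T_C) = 288.15/18.85 = 15.2865.
W = Q_C/COP_R = 814/15.2865 = 53.2 kW.

Ẇ_in ≈ 53.2 kW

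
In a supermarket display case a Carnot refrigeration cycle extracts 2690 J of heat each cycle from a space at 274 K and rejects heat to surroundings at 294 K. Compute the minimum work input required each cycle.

W_in ≈ 196 J

The reversible coefficient of performance is COP_R = T_C/(T_H − T_C) = 274.00/20.00 = 13.7000.
W = Q_C/COP_R = 2690/13.7000 = 196 J.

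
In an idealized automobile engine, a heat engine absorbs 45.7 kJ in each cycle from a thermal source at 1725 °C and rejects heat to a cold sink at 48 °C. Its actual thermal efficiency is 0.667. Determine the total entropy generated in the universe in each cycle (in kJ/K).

ΔS_univ ≈ 0.02452 kJ/K

T_H = 1725 °C → 1725 + 273.15 = 1998.15 K.
T_C = 48 °C → 48 + 273.15 = 321.15 K.
W = η·Q_H = 0.667 × 45.7 = 30.48 kJ, so Q_C = Q_H − W = 15.22 kJ.
Reservoir entropy changes: ΔS_H = −Q_H/T_H = −45.7/1998.15 = -0.02287 kJ/K and ΔS_C = +Q_C/T_C = 15.22/321.15 = 0.04739 kJ/K.
ΔS_univ = −Q_H/T_H + Q_C/T_C = 0.02452 kJ/K (> 0, since η = 0.667 < η_Carnot = 0.839).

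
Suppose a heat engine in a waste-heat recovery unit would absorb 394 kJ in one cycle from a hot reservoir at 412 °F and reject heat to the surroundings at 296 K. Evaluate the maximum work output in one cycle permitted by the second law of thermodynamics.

T_H = 412 °F → (412 − 32) × 5/9 = 211.11 °C = 484.26 K.
The second-law ceiling is the Carnot efficiency, η_max = 1 − T_C/T_H = 1 − 296.00/484.26 = 0.3888.
W_max = η_max · Q_H = 0.3888 × 394 = 153.2 kJ.

W_max ≈ 153.2 kJ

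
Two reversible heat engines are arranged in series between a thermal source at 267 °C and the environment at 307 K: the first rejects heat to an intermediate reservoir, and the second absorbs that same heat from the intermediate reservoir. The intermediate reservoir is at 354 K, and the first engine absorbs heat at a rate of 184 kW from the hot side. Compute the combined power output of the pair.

T_H = 267 °C → 267 + 273.15 = 540.15 K.
Two reversible stages in series are equivalent to a single Carnot engine between T_H and T_C, so η_total = 1 − T_C/T_H = 1 − 307.00/540.15 = 0.4316.
W_total = η_total · Q_H = 0.4316 × 184 = 79.42 kW.

Ẇ_total ≈ 79.42 kW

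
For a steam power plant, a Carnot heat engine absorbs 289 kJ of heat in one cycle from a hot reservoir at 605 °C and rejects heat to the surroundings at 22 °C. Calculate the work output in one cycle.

W ≈ 192 kJ

T_H = 605 °C → 605 + 273.15 = 878.15 K.
T_C = 22 °C → 22 + 273.15 = 295.15 K.
Since the cycle is reversible, η = 1 − T_C/T_H = 1 − 295.15/878.15 = 0.6639.
W = η·Q_H = 0.6639 × 289 = 192 kJ.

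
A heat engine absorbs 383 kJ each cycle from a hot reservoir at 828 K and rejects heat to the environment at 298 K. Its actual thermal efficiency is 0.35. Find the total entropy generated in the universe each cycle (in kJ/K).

ΔS_univ ≈ 0.373 kJ/K

W = η·Q_H = 0.35 × 383 = 134.0 kJ, so Q_C = Q_H − W = 249.0 kJ.
The hot reservoir loses entropy Q_H/T_H = 383/828.00 = 0.4626 kJ/K; the cold reservoir gains Q_C/T_C = 249.0/298.00 = 0.8354 kJ/K.
ΔS_univ = −Q_H/T_H + Q_C/T_C = 0.373 kJ/K (> 0, since η = 0.35 < η_Carnot = 0.640).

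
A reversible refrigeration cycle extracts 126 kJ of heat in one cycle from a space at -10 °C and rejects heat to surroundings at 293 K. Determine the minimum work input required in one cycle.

W_in ≈ 14.3 kJ

T_C = -10 °C → -10 + 273.15 = 263.15 K.
COP_R = T_C/(T_H − T_C) = 263.15/29.85 = 8.8157.
W = Q_C/COP_R = 126/8.8157 = 14.3 kJ.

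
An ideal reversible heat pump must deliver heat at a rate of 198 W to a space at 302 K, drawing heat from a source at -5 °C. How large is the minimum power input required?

Ẇ_in ≈ 22.2 W

T_C = -5 °C → -5 + 273.15 = 268.15 K.
COP_HP = T_H/(T_H − T_C) = 302.00/33.85 = 8.9217.
W = Q_H/COP_HP = 198/8.9217 = 22.2 W.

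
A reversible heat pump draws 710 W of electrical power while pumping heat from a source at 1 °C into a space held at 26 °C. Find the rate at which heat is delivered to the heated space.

Q̇_H ≈ 8500 W

T_H = 26 °C → 26 + 273.15 = 299.15 K.
T_C = 1 °C → 1 + 273.15 = 274.15 K.
The Carnot heat-pump COP is COP_HP = T_H/(T_H − T_C) = 299.15/25.00 = 11.9660.
Q_H = COP_HP · W = 11.9660 × 710 = 8500 W.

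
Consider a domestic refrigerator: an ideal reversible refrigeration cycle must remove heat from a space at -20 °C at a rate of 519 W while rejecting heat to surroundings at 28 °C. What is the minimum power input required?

Ẇ_in ≈ 98.41 W

T_H = 28 °C → 28 + 273.15 = 301.15 K.
T_C = -20 °C → -20 + 273.15 = 253.15 K.
For a reversible refrigerator, COP_R = T_C/(T_H − T_C) = 253.15/48.00 = 5.2740.
W = Q_C/COP_R = 519/5.2740 = 98.41 W.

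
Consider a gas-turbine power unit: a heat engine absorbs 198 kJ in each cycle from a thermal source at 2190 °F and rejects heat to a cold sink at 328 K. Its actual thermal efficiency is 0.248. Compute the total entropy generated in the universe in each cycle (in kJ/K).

ΔS_univ ≈ 0.3194 kJ/K

T_H = 2190 °F → (2190 − 32) × 5/9 = 1198.89 °C = 1472.04 K.
W = η·Q_H = 0.248 × 198 = 49.10 kJ, so Q_C = Q_H − W = 148.9 kJ.
Entropy balance on the reservoirs: −Q_H/T_H = -0.1345 kJ/K, +Q_C/T_C = 0.4540 kJ/K.
ΔS_univ = −Q_H/T_H + Q_C/T_C = 0.3194 kJ/K (> 0, since η = 0.248 < η_Carnot = 0.777).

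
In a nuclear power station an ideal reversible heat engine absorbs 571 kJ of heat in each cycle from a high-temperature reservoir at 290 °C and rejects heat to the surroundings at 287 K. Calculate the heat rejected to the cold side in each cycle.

T_H = 290 °C → 290 + 273.15 = 563.15 K.
For a reversible engine, η = 1 − T_C/T_H = 1 − 287.00/563.15 = 0.4904.
For a reversible cycle Q_C/Q_H = T_C/T_H, so Q_C = 571 × 287.00/563.15 = 291 kJ.

Q_C ≈ 291 kJ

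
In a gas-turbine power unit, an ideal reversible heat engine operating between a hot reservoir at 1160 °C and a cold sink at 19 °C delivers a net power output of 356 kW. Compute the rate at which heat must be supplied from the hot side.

Q̇_H ≈ 447 kW

T_H = 1160 °C → 1160 + 273.15 = 1433.15 K.
T_C = 19 °C → 19 + 273.15 = 292.15 K.
For a reversible engine, η = 1 − T_C/T_H = 1 − 292.15/1433.15 = 0.7961.
Q_H = W/η = 356/0.7961 = 447 kW.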